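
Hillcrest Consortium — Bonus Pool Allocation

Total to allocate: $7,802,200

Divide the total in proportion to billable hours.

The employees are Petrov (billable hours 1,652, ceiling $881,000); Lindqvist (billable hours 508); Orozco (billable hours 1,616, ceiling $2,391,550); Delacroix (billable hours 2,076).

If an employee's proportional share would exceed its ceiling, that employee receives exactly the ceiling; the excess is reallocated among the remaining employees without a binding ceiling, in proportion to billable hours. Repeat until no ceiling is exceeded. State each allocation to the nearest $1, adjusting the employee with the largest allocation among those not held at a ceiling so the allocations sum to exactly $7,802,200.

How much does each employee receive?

Petrov: $881,000 | Lindqvist: $890,504 | Orozco: $2,391,550 | Delacroix: $3,639,146

Billable hours total: 5,852.
Unconstrained shares: Petrov 2,202,534.93; Lindqvist 677,292.82; Orozco 2,154,537.80; Delacroix 2,767,834.45.
Cap binds for Petrov ($881,000); remaining pool $6,921,200 reallocated over remaining billable hours 4,200.
Cap binds for Orozco ($2,391,550); remaining pool $4,529,650 reallocated over remaining billable hours 2,584.
Redistributed shares: Lindqvist 890,503.95 → $890,504; Delacroix 3,639,146.05 → $3,639,146.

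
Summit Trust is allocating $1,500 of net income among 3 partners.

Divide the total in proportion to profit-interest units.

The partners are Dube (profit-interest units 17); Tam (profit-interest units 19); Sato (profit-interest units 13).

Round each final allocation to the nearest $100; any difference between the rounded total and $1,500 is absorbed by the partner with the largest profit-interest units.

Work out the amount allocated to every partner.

Profit-interest units total: 17 + 19 + 13 = 49.
Proportional shares: Dube 520.41; Tam 581.63; Sato 397.96.
After rounding ($100): Dube $500; Tam $600; Sato $400. Sum = $1,500.
No rounding difference to absorb.

Dube: $500 | Tam: $600 | Sato: $400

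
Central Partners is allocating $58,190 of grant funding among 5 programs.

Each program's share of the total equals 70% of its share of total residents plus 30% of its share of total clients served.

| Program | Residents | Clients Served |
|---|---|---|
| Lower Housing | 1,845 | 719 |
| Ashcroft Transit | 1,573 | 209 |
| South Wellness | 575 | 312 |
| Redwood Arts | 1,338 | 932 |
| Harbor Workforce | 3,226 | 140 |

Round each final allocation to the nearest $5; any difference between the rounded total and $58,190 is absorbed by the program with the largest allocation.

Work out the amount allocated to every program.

Lower Housing: $14,210; Ashcroft Transit: $9,065; South Wellness: $5,095; Redwood Arts: $13,405; Harbor Workforce: $16,415

Residents total 8,557; clients served total 2,312.
Blended shares (70% residents + 30% clients served): Lower Housing 0.2442; Ashcroft Transit 0.1558; South Wellness 0.0875; Redwood Arts 0.2304; Harbor Workforce 0.2821.
Proportional shares: Lower Housing 14,211.45; Ashcroft Transit 9,065.87; South Wellness 5,092.90; Redwood Arts 13,406.31; Harbor Workforce 16,413.48.
Rounded to nearest $5: Lower Housing $14,210; Ashcroft Transit $9,065; South Wellness $5,095; Redwood Arts $13,405; Harbor Workforce $16,415. Sum = $58,190.
Sum already equals the total — no adjustment.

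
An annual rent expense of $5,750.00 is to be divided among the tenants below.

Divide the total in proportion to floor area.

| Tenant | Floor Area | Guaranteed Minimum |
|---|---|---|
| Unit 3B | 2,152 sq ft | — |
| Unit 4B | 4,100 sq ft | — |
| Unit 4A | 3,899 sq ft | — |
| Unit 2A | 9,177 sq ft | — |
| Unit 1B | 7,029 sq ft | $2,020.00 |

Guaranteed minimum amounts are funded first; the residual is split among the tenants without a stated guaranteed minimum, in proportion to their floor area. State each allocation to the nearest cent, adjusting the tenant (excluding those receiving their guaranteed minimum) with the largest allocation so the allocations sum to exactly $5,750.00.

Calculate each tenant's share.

Unit 3B: $415.30 · Unit 4B: $791.24 · Unit 4A: $752.45 · Unit 2A: $1,771.01 · Unit 1B: $2,020.00

Fund the minimums — Unit 1B $2,020.00. Residual $3,730.00.
Residual split over remaining floor area 19,328: Unit 3B 415.3022 → $415.30; Unit 4B 791.2355 → $791.24; Unit 4A 752.4457 → $752.45; Unit 2A 1,771.0167 → $1,771.02.
Rounding difference −$0.01 applied to Unit 2A → $1,771.01.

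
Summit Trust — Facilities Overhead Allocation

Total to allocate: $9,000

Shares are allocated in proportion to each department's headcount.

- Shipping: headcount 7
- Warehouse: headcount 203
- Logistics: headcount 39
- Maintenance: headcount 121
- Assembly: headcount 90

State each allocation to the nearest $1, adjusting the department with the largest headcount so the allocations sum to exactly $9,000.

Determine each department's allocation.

Shipping: $137 · Warehouse: $3,972 · Logistics: $763 · Maintenance: $2,367 · Assembly: $1,761

Headcount total: 7 + 203 + 39 + 121 + 90 = 460.
Pro-rata amounts: Shipping 136.96; Warehouse 3,971.74; Logistics 763.04; Maintenance 2,367.39; Assembly 1,760.87.
Rounded to nearest $1: Shipping $137; Warehouse $3,972; Logistics $763; Maintenance $2,367; Assembly $1,761. Sum = $9,000.
No rounding difference to absorb.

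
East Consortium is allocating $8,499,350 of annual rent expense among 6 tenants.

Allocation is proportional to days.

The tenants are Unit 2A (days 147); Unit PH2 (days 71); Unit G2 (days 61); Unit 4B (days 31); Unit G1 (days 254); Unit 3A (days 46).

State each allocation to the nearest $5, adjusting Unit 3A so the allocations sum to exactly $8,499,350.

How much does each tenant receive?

Combined days = 610.
Proportional shares: Unit 2A 147/610 × $8,499,350 = 2,048,204.02; Unit PH2 71/610 × $8,499,350 = 989,268.61; Unit G2 61/610 × $8,499,350 = 849,935.00; Unit 4B 31/610 × $8,499,350 = 431,934.18; Unit G1 254/610 × $8,499,350 = 3,539,073.61; Unit 3A 46/610 × $8,499,350 = 640,934.59.
At nearest $5: Unit 2A $2,048,205; Unit PH2 $989,270; Unit G2 $849,935; Unit 4B $431,935; Unit G1 $3,539,075; Unit 3A $640,935. Sum = $8,499,355.
Difference $8,499,350 − $8,499,355 = −$5 applied to Unit 3A: Unit 3A becomes $640,930.

Unit 2A: $2,048,205 | Unit PH2: $989,270 | Unit G2: $849,935 | Unit 4B: $431,935 | Unit G1: $3,539,075 | Unit 3A: $640,930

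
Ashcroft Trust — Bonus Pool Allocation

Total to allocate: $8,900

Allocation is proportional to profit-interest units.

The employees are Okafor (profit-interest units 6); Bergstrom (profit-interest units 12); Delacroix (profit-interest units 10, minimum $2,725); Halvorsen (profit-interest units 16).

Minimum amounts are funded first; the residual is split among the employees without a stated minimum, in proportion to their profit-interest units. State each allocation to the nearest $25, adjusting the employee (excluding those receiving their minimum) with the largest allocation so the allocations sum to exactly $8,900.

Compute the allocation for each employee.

Fund the minimums — Delacroix $2,725. Residual $6,175.
Residual split over remaining profit-interest units 34: Okafor 1,089.71 → $1,100; Bergstrom 2,179.41 → $2,175; Halvorsen 2,905.88 → $2,900.

Okafor: $1,100 · Bergstrom: $2,175 · Delacroix: $2,725 · Halvorsen: $2,900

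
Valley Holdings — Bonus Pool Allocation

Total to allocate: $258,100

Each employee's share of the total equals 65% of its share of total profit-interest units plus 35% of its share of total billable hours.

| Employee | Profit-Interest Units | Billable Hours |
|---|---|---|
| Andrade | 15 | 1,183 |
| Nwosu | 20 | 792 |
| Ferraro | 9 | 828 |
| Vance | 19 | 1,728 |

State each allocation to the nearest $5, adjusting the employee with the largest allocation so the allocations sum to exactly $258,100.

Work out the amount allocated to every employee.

Andrade: $63,530 | Nwosu: $69,050 | Ferraro: $40,475 | Vance: $85,045

Totals — profit-interest units 63, billable hours 4,531.
Composite weights (65% profit-interest units + 35% billable hours): Andrade 0.2461; Nwosu 0.2675; Ferraro 0.1568; Vance 0.3295.
Proportional shares: Andrade 63,529.64; Nwosu 69,048.91; Ferraro 40,474.35; Vance 85,047.10.
At nearest $5: Andrade $63,530; Nwosu $69,050; Ferraro $40,475; Vance $85,045. Sum = $258,100.
No rounding difference to absorb.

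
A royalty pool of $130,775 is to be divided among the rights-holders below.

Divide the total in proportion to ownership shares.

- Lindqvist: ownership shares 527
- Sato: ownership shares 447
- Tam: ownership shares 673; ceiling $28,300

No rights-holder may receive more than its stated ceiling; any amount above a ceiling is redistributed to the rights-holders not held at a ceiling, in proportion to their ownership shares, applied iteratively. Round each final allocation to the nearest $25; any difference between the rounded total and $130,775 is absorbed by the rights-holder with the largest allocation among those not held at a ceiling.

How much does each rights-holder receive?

Sum of ownership shares: 1,647.
Unconstrained shares: Lindqvist 41,844.82; Sato 35,492.67; Tam 53,437.51.
Held at cap: Tam ($28,300); balance $102,475 reallocated over remaining ownership shares 974.
Shares after redistribution: Lindqvist 55,445.92 → $55,450; Sato 47,029.08 → $47,025.

Lindqvist: $55,450; Sato: $47,025; Tam: $28,300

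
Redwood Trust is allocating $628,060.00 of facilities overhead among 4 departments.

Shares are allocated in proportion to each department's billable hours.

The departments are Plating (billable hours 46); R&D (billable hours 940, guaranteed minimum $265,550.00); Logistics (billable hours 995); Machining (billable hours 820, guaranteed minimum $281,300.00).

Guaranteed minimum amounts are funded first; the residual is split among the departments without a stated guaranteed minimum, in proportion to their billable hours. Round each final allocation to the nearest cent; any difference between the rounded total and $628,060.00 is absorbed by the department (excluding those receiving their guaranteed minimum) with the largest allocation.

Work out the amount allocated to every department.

Guaranteed amounts: R&D $265,550.00; Machining $281,300.00. Residual $81,210.00.
Residual split over remaining billable hours 1,041: Plating 3,588.5303 → $3,588.53; Logistics 77,621.4697 → $77,621.47.

Plating: $3,588.53 · R&D: $265,550.00 · Logistics: $77,621.47 · Machining: $281,300.00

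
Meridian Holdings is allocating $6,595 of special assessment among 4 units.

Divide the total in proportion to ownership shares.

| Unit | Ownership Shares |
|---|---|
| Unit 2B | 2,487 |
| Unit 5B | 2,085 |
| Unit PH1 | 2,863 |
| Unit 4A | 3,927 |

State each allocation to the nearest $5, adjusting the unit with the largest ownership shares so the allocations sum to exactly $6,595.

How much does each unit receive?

Combined ownership shares = 2,487 + 2,085 + 2,863 + 3,927 = 11,362.
Proportional shares: Unit 2B 1,443.56; Unit 5B 1,210.22; Unit PH1 1,661.81; Unit 4A 2,279.40.
At nearest $5: Unit 2B $1,445; Unit 5B $1,210; Unit PH1 $1,660; Unit 4A $2,280. Sum = $6,595.
Rounded total matches; no reconciliation needed.

Unit 2B: $1,445 | Unit 5B: $1,210 | Unit PH1: $1,660 | Unit 4A: $2,280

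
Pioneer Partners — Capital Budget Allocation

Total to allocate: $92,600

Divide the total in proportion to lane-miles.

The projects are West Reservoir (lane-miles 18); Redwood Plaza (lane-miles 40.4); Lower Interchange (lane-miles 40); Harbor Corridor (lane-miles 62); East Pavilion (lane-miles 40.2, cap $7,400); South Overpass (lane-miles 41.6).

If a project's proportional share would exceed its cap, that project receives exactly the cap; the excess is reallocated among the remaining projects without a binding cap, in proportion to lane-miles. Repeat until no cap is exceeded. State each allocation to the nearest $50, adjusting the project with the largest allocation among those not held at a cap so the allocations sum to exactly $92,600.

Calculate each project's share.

Sum of lane-miles: 242.2.
Unconstrained shares: West Reservoir 6,881.92; Redwood Plaza 15,446.08; Lower Interchange 15,293.15; Harbor Corridor 23,704.38; East Pavilion 15,369.61; South Overpass 15,904.87.
Held at cap: East Pavilion ($7,400); balance $85,200 reallocated over remaining lane-miles 202.
Remaining shares: West Reservoir 7,592.08 → $7,600; Redwood Plaza 17,040.00 → $17,050; Lower Interchange 16,871.29 → $16,850; Harbor Corridor 26,150.50 → $26,150; South Overpass 17,546.14 → $17,550.

West Reservoir: $7,600 · Redwood Plaza: $17,050 · Lower Interchange: $16,850 · Harbor Corridor: $26,150 · East Pavilion: $7,400 · South Overpass: $17,550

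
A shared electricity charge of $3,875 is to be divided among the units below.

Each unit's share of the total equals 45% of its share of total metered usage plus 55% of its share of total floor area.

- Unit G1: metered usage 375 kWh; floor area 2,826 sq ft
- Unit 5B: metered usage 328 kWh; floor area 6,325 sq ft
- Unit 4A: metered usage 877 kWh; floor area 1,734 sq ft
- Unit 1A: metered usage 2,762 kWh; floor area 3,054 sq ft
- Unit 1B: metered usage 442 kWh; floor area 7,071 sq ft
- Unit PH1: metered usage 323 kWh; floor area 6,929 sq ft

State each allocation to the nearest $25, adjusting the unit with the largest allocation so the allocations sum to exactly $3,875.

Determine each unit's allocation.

Metered usage total 5,107; floor area total 27,939.
Combined weights (45% metered usage + 55% floor area): Unit G1 0.0887; Unit 5B 0.1534; Unit 4A 0.1114; Unit 1A 0.3035; Unit 1B 0.1781; Unit PH1 0.1649.
Pro-rata amounts: Unit G1 343.61; Unit 5B 594.48; Unit 4A 431.72; Unit 1A 1,176.03; Unit 1B 690.31; Unit PH1 638.85.
At nearest $25: Unit G1 $350; Unit 5B $600; Unit 4A $425; Unit 1A $1,175; Unit 1B $700; Unit PH1 $650. Sum = $3,900.
Difference $3,875 − $3,900 = −$25 applied to largest allocation (Unit 1A): Unit 1A becomes $1,150.

Unit G1: $350; Unit 5B: $600; Unit 4A: $425; Unit 1A: $1,150; Unit 1B: $700; Unit PH1: $650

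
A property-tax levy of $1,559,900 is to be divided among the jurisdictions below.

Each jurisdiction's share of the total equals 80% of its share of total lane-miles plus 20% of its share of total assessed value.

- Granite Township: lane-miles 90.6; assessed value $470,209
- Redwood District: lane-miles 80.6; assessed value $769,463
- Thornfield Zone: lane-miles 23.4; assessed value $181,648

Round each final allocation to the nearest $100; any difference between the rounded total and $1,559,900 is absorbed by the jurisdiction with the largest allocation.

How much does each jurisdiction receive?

Granite Township: $684,200 · Redwood District: $685,800 · Thornfield Zone: $189,900

Totals — lane-miles 194.6, assessed value 1,421,320.
Combined weights (80% lane-miles + 20% assessed value): Granite Township 0.4386; Redwood District 0.4396; Thornfield Zone 0.1218.
Raw shares: Granite Township 684,205.58; Redwood District 685,764.44; Thornfield Zone 189,929.98.
At nearest $100: Granite Township $684,200; Redwood District $685,800; Thornfield Zone $189,900. Sum = $1,559,900.
Rounded total matches; no reconciliation needed.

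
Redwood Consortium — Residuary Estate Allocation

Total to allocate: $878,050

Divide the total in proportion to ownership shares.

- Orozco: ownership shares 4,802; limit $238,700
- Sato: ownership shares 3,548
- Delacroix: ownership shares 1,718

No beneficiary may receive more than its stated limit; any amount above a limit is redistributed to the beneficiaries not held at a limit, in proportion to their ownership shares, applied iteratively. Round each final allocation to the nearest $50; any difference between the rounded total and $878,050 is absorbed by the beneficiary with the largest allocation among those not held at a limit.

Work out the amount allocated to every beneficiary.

Combined ownership shares = 10,068.
Proportional shares (ignoring caps): Orozco 418,791.83; Sato 309,428.03; Delacroix 149,830.15.
Capped: Orozco ($238,700); remaining pool $639,350 reallocated over remaining ownership shares 5,266.
Shares after redistribution: Sato 430,766.01 → $430,750; Delacroix 208,583.99 → $208,600.

Orozco: $238,700 · Sato: $430,750 · Delacroix: $208,600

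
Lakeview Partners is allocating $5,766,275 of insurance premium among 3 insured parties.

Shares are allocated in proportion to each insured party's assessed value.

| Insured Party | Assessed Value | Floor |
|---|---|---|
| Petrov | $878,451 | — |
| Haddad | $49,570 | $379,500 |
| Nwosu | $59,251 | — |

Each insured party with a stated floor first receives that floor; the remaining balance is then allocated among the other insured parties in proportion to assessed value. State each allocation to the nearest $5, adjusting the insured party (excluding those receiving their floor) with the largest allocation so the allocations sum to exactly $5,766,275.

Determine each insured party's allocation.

Petrov: $5,046,400; Haddad: $379,500; Nwosu: $340,375

Fund the minimums — Haddad $379,500. Residual $5,386,775.
Residual split over remaining assessed value 937,702: Petrov 5,046,398.41 → $5,046,400; Nwosu 340,376.59 → $340,375.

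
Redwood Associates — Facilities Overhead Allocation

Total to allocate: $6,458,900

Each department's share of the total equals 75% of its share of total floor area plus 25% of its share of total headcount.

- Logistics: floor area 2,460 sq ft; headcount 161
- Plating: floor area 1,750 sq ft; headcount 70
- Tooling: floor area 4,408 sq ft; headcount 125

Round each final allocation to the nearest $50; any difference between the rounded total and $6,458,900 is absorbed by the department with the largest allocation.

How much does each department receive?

Logistics: $2,113,000 · Plating: $1,301,200 · Tooling: $3,044,700

Totals — floor area 8,618, headcount 356.
Combined weights (75% floor area + 25% headcount): Logistics 0.3271; Plating 0.2015; Tooling 0.4714.
Pro-rata amounts: Logistics 2,113,020.05; Plating 1,301,176.54; Tooling 3,044,703.42.
After rounding ($50): Logistics $2,113,000; Plating $1,301,200; Tooling $3,044,700. Sum = $6,458,900.
No rounding difference to absorb.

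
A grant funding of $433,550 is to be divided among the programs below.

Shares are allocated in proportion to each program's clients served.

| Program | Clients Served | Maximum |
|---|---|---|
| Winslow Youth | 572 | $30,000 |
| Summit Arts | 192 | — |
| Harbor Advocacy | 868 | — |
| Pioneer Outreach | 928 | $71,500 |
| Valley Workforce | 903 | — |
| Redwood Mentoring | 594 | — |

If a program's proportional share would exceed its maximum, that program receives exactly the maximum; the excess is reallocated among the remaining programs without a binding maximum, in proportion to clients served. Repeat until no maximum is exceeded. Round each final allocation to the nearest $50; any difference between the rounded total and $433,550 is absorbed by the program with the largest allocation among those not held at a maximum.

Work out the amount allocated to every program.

Combined clients served = 4,057.
Pro-rata shares before constraints: Winslow Youth 61,126.60; Summit Arts 20,518.02; Harbor Advocacy 92,758.54; Pioneer Outreach 99,170.42; Valley Workforce 96,498.80; Redwood Mentoring 63,477.62.
Capped: Winslow Youth ($30,000), Pioneer Outreach ($71,500); balance $332,050 reallocated over remaining clients served 2,557.
Redistributed shares: Summit Arts 24,932.97 → $24,950; Harbor Advocacy 112,717.79 → $112,700; Valley Workforce 117,262.87 → $117,250; Redwood Mentoring 77,136.37 → $77,150.

Winslow Youth: $30,000 | Summit Arts: $24,950 | Harbor Advocacy: $112,700 | Pioneer Outreach: $71,500 | Valley Workforce: $117,250 | Redwood Mentoring: $77,150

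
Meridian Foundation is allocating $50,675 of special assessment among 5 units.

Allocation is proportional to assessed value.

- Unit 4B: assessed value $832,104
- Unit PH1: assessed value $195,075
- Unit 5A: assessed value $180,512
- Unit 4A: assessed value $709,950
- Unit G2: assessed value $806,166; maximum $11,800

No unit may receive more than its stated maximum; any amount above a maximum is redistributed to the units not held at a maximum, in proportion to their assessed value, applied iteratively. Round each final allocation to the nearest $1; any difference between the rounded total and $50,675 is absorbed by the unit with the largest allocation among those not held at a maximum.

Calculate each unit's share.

Unit 4B: $16,869 · Unit PH1: $3,955 · Unit 5A: $3,659 · Unit 4A: $14,392 · Unit G2: $11,800

Sum of assessed value: 2,723,807.
Unconstrained shares: Unit 4B 15,480.86; Unit PH1 3,629.27; Unit 5A 3,358.33; Unit 4A 13,208.25; Unit G2 14,998.30.
Capped: Unit G2 ($11,800); residual $38,875 reallocated over remaining assessed value 1,917,641.
Redistributed shares: Unit 4B 16,868.66 → $16,869; Unit PH1 3,954.62 → $3,955; Unit 5A 3,659.39 → $3,659; Unit 4A 14,392.32 → $14,392.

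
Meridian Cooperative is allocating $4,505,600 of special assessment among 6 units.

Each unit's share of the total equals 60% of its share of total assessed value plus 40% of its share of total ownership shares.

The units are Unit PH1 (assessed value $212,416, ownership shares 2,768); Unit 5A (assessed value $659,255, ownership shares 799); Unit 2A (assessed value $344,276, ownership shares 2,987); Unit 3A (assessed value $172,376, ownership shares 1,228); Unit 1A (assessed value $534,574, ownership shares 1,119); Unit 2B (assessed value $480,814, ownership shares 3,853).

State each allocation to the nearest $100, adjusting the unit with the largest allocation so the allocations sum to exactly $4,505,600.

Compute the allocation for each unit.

Unit PH1: $630,000; Unit 5A: $854,300; Unit 2A: $809,300; Unit 3A: $367,400; Unit 1A: $759,300; Unit 2B: $1,085,300

Assessed value total 2,403,711; ownership shares total 12,754.
Blended shares (60% assessed value + 40% ownership shares): Unit PH1 0.1398; Unit 5A 0.1896; Unit 2A 0.1796; Unit 3A 0.0815; Unit 1A 0.1685; Unit 2B 0.2409.
Pro-rata amounts: Unit PH1 630,036.05; Unit 5A 854,343.34; Unit 2A 809,280.26; Unit 3A 367,390.57; Unit 1A 759,337.98; Unit 2B 1,085,211.80.
Rounded to nearest $100: Unit PH1 $630,000; Unit 5A $854,300; Unit 2A $809,300; Unit 3A $367,400; Unit 1A $759,300; Unit 2B $1,085,200. Sum = $4,505,500.
Difference $4,505,600 − $4,505,500 = +$100 applied to largest allocation (Unit 2B): Unit 2B becomes $1,085,300.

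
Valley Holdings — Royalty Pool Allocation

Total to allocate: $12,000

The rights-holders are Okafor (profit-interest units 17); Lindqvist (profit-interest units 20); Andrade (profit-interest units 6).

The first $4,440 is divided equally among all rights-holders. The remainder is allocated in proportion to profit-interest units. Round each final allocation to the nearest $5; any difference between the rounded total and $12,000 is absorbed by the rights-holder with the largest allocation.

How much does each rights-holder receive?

Okafor: $4,470 · Lindqvist: $4,995 · Andrade: $2,535

$4,440 shared equally gives $1,480 per rights-holder.
Remainder $7,560 by profit-interest units (total 43): Okafor 2,988.84 → $2,990; Lindqvist 3,516.28 → $3,515; Andrade 1,054.88 → $1,055.
Totals: Okafor $1,480 + $2,990 = $4,470; Lindqvist $1,480 + $3,515 = $4,995; Andrade $1,480 + $1,055 = $2,535.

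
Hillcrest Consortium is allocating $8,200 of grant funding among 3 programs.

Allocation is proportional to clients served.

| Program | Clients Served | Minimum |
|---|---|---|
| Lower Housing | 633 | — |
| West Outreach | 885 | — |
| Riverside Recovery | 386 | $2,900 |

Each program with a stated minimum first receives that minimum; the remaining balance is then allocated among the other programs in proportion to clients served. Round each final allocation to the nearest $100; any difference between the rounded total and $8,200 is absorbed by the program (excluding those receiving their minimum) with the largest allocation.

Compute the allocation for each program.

Fund the minimums — Riverside Recovery $2,900. Residual $5,300.
Residual split over remaining clients served 1,518: Lower Housing 2,210.08 → $2,200; West Outreach 3,089.92 → $3,100.

Lower Housing: $2,200; West Outreach: $3,100; Riverside Recovery: $2,900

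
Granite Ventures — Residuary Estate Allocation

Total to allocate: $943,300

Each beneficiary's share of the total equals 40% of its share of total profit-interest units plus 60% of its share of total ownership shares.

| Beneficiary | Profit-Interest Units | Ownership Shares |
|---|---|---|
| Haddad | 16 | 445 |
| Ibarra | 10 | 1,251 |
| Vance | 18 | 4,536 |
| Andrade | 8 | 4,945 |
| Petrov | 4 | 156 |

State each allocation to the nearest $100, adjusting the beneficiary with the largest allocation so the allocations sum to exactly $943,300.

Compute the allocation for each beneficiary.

Haddad: $130,000 | Ibarra: $129,900 | Vance: $347,800 | Andrade: $300,900 | Petrov: $34,700

Profit-interest units total 56; ownership shares total 11,333.
Blended shares (40% profit-interest units + 60% ownership shares): Haddad 0.1378; Ibarra 0.1377; Vance 0.3687; Andrade 0.3189; Petrov 0.0368.
Unrounded shares: Haddad 130,029.41; Ibarra 129,854.61; Vance 347,813.26; Andrade 300,860.51; Petrov 34,742.21.
After rounding ($100): Haddad $130,000; Ibarra $129,900; Vance $347,800; Andrade $300,900; Petrov $34,700. Sum = $943,300.
Sum already equals the total — no adjustment.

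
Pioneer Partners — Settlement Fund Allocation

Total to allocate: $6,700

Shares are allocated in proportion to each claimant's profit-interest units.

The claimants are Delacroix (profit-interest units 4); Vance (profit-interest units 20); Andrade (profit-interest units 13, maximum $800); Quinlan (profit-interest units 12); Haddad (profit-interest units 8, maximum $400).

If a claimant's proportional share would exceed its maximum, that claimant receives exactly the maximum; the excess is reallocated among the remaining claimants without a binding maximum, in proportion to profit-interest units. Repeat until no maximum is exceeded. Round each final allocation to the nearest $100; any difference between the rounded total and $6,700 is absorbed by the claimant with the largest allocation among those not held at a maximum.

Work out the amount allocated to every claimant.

Delacroix: $600 · Vance: $3,100 · Andrade: $800 · Quinlan: $1,800 · Haddad: $400

Total profit-interest units = 57.
Pro-rata shares before constraints: Delacroix 470.18; Vance 2,350.88; Andrade 1,528.07; Quinlan 1,410.53; Haddad 940.35.
Held at cap: Andrade ($800), Haddad ($400); remaining pool $5,500 reallocated over remaining profit-interest units 36.
Remaining shares: Delacroix 611.11 → $600; Vance 3,055.56 → $3,100; Quinlan 1,833.33 → $1,800.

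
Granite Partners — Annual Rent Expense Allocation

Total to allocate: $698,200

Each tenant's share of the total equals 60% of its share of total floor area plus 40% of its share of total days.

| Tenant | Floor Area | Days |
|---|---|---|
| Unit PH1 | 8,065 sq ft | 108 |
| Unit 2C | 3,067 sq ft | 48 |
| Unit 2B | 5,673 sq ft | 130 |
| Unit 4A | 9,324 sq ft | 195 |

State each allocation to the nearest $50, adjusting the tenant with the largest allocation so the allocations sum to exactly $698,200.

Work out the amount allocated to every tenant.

Unit PH1: $192,000; Unit 2C: $77,050; Unit 2B: $166,450; Unit 4A: $262,700

Floor area total 26,129; days total 481.
Blended shares (60% floor area + 40% days): Unit PH1 0.2750; Unit 2C 0.1103; Unit 2B 0.2384; Unit 4A 0.3763.
Proportional shares: Unit PH1 192,011.57; Unit 2C 77,042.41; Unit 2B 166,434.93; Unit 4A 262,711.08.
After rounding ($50): Unit PH1 $192,000; Unit 2C $77,050; Unit 2B $166,450; Unit 4A $262,700. Sum = $698,200.
No rounding difference to absorb.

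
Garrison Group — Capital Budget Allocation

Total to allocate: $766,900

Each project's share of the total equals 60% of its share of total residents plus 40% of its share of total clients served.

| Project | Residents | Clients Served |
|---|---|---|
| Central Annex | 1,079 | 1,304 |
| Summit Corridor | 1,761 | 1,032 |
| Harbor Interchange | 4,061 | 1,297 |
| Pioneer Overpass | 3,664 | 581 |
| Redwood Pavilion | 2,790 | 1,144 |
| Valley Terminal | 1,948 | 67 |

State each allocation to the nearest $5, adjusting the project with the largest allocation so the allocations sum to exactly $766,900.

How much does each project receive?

Residents total 15,303; clients served total 5,425.
Composite weights (60% residents + 40% clients served): Central Annex 0.1385; Summit Corridor 0.1451; Harbor Interchange 0.2549; Pioneer Overpass 0.1865; Redwood Pavilion 0.1937; Valley Terminal 0.0813.
Pro-rata amounts: Central Annex 106,179.53; Summit Corridor 111,305.91; Harbor Interchange 195,448.31; Pioneer Overpass 143,024.41; Redwood Pavilion 148,579.62; Valley Terminal 62,362.22.
Rounded to nearest $5: Central Annex $106,180; Summit Corridor $111,305; Harbor Interchange $195,450; Pioneer Overpass $143,025; Redwood Pavilion $148,580; Valley Terminal $62,360. Sum = $766,900.
No rounding difference to absorb.

Central Annex: $106,180; Summit Corridor: $111,305; Harbor Interchange: $195,450; Pioneer Overpass: $143,025; Redwood Pavilion: $148,580; Valley Terminal: $62,360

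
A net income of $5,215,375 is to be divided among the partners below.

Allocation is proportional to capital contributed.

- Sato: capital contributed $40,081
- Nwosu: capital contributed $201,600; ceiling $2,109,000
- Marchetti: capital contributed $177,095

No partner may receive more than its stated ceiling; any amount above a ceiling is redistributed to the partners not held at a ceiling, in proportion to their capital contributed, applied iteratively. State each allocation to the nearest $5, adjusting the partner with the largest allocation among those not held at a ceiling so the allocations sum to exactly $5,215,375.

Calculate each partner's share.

Sato: $573,300; Nwosu: $2,109,000; Marchetti: $2,533,075

Capital contributed total: 418,776.
Unconstrained shares: Sato 499,162.91; Nwosu 2,510,696.89; Marchetti 2,205,515.21.
Held at cap: Nwosu ($2,109,000); balance $3,106,375 reallocated over remaining capital contributed 217,176.
Remaining shares: Sato 573,298.23 → $573,300; Marchetti 2,533,076.77 → $2,533,075.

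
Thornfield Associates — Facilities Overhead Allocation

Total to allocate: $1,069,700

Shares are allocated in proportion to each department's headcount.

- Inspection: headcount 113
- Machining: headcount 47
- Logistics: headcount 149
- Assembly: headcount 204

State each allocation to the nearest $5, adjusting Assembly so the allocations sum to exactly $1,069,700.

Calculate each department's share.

Combined headcount = 513.
Raw shares: Inspection 113/513 × $1,069,700 = 235,625.93; Machining 47/513 × $1,069,700 = 98,003.70; Logistics 149/513 × $1,069,700 = 310,692.59; Assembly 204/513 × $1,069,700 = 425,377.78.
Rounded to nearest $5: Inspection $235,625; Machining $98,005; Logistics $310,695; Assembly $425,380. Sum = $1,069,705.
Difference $1,069,700 − $1,069,705 = −$5 applied to Assembly: Assembly becomes $425,375.

Inspection: $235,625 · Machining: $98,005 · Logistics: $310,695 · Assembly: $425,375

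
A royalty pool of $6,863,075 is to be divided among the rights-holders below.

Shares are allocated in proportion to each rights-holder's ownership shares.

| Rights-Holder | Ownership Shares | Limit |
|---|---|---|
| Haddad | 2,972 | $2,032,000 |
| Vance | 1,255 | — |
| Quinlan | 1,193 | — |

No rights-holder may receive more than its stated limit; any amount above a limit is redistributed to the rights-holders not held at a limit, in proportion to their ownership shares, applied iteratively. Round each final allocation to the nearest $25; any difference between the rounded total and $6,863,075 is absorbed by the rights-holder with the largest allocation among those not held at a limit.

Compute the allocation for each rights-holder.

Total ownership shares = 5,420.
Pro-rata shares before constraints: Haddad 3,763,295.00; Vance 1,589,143.75; Quinlan 1,510,636.25.
Cap binds for Haddad ($2,032,000); balance $4,831,075 reallocated over remaining ownership shares 2,448.
Remaining shares: Vance 2,476,715.33 → $2,476,725; Quinlan 2,354,359.67 → $2,354,350.

Haddad: $2,032,000 | Vance: $2,476,725 | Quinlan: $2,354,350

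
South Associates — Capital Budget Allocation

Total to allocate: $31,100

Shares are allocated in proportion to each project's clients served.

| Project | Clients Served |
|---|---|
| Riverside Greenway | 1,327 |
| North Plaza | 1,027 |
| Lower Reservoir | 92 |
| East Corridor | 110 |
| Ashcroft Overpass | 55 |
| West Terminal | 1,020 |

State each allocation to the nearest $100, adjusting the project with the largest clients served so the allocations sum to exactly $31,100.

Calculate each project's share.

Clients served total: 1,327 + 1,027 + 92 + 110 + 55 + 1,020 = 3,631.
Raw shares: Riverside Greenway 11,365.93; North Plaza 8,796.39; Lower Reservoir 787.99; East Corridor 942.16; Ashcroft Overpass 471.08; West Terminal 8,736.44.
Rounded to nearest $100: Riverside Greenway $11,400; North Plaza $8,800; Lower Reservoir $800; East Corridor $900; Ashcroft Overpass $500; West Terminal $8,700. Sum = $31,100.
No rounding difference to absorb.

Riverside Greenway: $11,400; North Plaza: $8,800; Lower Reservoir: $800; East Corridor: $900; Ashcroft Overpass: $500; West Terminal: $8,700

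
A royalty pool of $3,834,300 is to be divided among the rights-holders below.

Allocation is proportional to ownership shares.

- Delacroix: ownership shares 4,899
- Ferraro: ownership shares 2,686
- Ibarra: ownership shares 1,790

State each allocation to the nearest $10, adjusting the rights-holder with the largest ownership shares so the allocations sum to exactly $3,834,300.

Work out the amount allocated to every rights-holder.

Ownership shares total: 4,899 + 2,686 + 1,790 = 9,375.
Proportional shares: Delacroix 2,003,651.81; Ferraro 1,098,552.51; Ibarra 732,095.68.
Rounded to nearest $10: Delacroix $2,003,650; Ferraro $1,098,550; Ibarra $732,100. Sum = $3,834,300.
Sum already equals the total — no adjustment.

Delacroix: $2,003,650; Ferraro: $1,098,550; Ibarra: $732,100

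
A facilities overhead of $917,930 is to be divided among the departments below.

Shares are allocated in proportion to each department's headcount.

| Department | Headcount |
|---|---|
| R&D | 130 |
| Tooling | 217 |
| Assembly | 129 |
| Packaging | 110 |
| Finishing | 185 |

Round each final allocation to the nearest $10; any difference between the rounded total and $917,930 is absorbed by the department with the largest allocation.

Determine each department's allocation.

Combined headcount = 771.
Proportional shares: R&D 130/771 × $917,930 = 154,774.19; Tooling 217/771 × $917,930 = 258,353.84; Assembly 129/771 × $917,930 = 153,583.62; Packaging 110/771 × $917,930 = 130,962.78; Finishing 185/771 × $917,930 = 220,255.58.
Rounded to nearest $10: R&D $154,770; Tooling $258,350; Assembly $153,580; Packaging $130,960; Finishing $220,260. Sum = $917,920.
Difference $917,930 − $917,920 = +$10 applied to largest allocation (Tooling): Tooling becomes $258,360.

R&D: $154,770 · Tooling: $258,360 · Assembly: $153,580 · Packaging: $130,960 · Finishing: $220,260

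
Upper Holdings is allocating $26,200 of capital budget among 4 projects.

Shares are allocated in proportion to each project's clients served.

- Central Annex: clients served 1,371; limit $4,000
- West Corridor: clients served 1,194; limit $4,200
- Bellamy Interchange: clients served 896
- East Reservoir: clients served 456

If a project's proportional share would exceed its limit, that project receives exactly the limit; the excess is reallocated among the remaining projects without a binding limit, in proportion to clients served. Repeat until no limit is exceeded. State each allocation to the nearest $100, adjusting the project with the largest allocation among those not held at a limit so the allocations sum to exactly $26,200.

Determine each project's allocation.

Clients served total: 3,917.
Pro-rata shares before constraints: Central Annex 9,170.33; West Corridor 7,986.42; Bellamy Interchange 5,993.16; East Reservoir 3,050.09.
Capped: Central Annex ($4,000), West Corridor ($4,200); residual $18,000 reallocated over remaining clients served 1,352.
Remaining shares: Bellamy Interchange 11,928.99 → $11,900; East Reservoir 6,071.01 → $6,100.

Central Annex: $4,000 · West Corridor: $4,200 · Bellamy Interchange: $11,900 · East Reservoir: $6,100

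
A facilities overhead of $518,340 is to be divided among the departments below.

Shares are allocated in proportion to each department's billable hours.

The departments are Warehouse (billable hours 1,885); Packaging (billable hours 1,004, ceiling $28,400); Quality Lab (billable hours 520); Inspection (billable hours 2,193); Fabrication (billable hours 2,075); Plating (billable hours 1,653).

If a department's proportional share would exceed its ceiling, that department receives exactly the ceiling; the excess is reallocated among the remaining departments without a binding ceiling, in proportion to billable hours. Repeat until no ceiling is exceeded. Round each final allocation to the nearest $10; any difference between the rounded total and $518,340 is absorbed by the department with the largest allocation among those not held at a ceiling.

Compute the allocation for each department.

Total billable hours = 9,330.
Pro-rata shares before constraints: Warehouse 104,723.57; Packaging 55,778.50; Quality Lab 28,889.26; Inspection 121,834.90; Fabrication 115,279.26; Plating 91,834.51.
Capped: Packaging ($28,400); balance $489,940 reallocated over remaining billable hours 8,326.
Shares after redistribution: Warehouse 110,922.04 → $110,920; Quality Lab 30,599.18 → $30,600; Inspection 129,046.17 → $129,050; Fabrication 122,102.51 → $122,100; Plating 97,270.10 → $97,270.

Warehouse: $110,920 · Packaging: $28,400 · Quality Lab: $30,600 · Inspection: $129,050 · Fabrication: $122,100 · Plating: $97,270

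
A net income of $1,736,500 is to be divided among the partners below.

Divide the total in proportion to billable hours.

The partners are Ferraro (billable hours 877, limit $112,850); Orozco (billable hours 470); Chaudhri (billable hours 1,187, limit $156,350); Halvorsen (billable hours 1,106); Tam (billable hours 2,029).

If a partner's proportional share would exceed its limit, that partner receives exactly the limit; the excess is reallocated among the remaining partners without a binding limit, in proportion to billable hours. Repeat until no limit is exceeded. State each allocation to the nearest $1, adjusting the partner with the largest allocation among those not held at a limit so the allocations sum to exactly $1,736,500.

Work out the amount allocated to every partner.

Billable hours total: 5,669.
Pro-rata shares before constraints: Ferraro 268,638.30; Orozco 143,968.07; Chaudhri 363,595.96; Halvorsen 338,784.44; Tam 621,513.23.
Cap binds for Ferraro ($112,850), Chaudhri ($156,350); residual $1,467,300 reallocated over remaining billable hours 3,605.
Remaining shares: Orozco 191,298.47 → $191,298; Halvorsen 450,161.94 → $450,162; Tam 825,839.58 → $825,840.

Ferraro: $112,850 | Orozco: $191,298 | Chaudhri: $156,350 | Halvorsen: $450,162 | Tam: $825,840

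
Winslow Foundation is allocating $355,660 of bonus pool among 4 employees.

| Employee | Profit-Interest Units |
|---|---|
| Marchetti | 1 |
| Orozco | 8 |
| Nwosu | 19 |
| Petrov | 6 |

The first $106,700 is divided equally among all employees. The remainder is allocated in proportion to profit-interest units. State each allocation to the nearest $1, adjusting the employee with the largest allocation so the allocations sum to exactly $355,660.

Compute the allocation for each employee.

Marchetti: $33,997 | Orozco: $85,254 | Nwosu: $165,800 | Petrov: $70,609

$106,700 shared equally gives $26,675 per employee.
Remainder $248,960 by profit-interest units (total 34): Marchetti 7,322.35 → $7,322; Orozco 58,578.82 → $58,579; Nwosu 139,124.71 → $139,125; Petrov 43,934.12 → $43,934.
Totals: Marchetti $26,675 + $7,322 = $33,997; Orozco $26,675 + $58,579 = $85,254; Nwosu $26,675 + $139,125 = $165,800; Petrov $26,675 + $43,934 = $70,609.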